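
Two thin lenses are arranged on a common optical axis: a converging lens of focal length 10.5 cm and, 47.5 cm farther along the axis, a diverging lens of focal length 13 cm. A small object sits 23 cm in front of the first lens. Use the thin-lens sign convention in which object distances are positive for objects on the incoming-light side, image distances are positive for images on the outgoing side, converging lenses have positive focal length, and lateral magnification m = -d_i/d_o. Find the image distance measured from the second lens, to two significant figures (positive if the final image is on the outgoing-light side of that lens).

Applying the thin-lens equation to the first lens, 1/10.5 = 1/23 + 1/d_i1, which gives d_i1 = 19.320 cm.
That image sits 28.180 cm in front of the second lens, so d_o2 = 28.180 cm.
Applying the thin-lens equation again with f_2 = -13 cm and d_o2 = 28.180 cm gives d_i2 = -8.896 cm.

-8.9 cm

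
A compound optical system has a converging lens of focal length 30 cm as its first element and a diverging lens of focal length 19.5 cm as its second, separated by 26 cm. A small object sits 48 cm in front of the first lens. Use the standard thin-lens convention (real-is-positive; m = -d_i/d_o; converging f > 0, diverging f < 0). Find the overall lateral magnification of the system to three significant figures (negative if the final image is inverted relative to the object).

0.942

First lens: d_i1 = 1/(1/30 - 1/48) = 80.000 cm.
m_1 = -(80.000)/48 = -1.6667.
Since 80.000 cm > 26 cm, the first image lies past the second lens and serves as a virtual object: d_o2 = L - d_i1 = -54.000 cm.
Second lens: d_i2 = 1/(1/(-19.5) - 1/(-54.000)) = -30.522 cm.
m_2 = -(-30.522)/(-54.000) = -0.5652.
The system's lateral magnification is m_1 m_2 = (-1.6667)(-0.5652) = 0.9420.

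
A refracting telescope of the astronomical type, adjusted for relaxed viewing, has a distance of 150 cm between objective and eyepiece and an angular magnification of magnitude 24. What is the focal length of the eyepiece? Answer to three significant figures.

6.00 cm

In normal adjustment the tube length equals f_obj + f_eye and |M| = f_obj/f_eye.
So f_obj = 24 f_eye and 24 f_eye + f_eye = 150 cm, giving f_eye = 150/25 = 6.000 cm and f_obj = 144.000 cm.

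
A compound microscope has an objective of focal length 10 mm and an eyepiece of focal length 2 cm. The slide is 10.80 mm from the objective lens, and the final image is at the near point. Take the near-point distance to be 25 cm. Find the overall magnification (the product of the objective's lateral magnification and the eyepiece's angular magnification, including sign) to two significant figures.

-170

Convert to cm: f_obj = 10 mm = 1 cm; d_o = 10.80 mm = 1.08 cm.
Objective: 1/d_i = 1/f_obj - 1/d_o = 1/1 - 1/1.08 = 0.07407 cm^-1, so d_i = 13.500 cm.
m_obj = -d_i/d_o = -13.500/1.08 = -12.500.
Eyepiece angular magnification (image at near point): M_eye = 1 + D/f_e = 1 + 25/2 = 13.500.
Overall M = m_obj x M_eye = (-12.500)(13.500) = -168.75.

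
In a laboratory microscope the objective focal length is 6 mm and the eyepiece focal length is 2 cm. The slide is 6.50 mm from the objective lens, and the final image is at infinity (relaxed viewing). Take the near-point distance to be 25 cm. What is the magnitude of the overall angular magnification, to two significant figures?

150

Convert to cm: f_obj = 6 mm = 0.6 cm; d_o = 6.50 mm = 0.65 cm.
Objective: 1/d_i = 1/f_obj - 1/d_o = 1/0.6 - 1/0.65 = 0.12821 cm^-1, so d_i = 7.800 cm.
m_obj = -d_i/d_o = -7.800/0.65 = -12.000.
Eyepiece angular magnification (image at infinity): M_eye = D/f_e = 25/2 = 12.500.
Overall M = m_obj x M_eye = (-12.000)(12.500) = -150.00.
|M| = 150.00.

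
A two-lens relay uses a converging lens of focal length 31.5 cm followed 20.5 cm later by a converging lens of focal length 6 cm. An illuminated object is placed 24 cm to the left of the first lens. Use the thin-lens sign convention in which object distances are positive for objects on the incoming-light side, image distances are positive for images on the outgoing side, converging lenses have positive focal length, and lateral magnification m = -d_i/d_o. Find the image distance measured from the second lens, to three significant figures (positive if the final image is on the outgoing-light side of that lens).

6.31 cm

Lens 1: 1/d_i1 = 1/f_1 - 1/d_o1 = 1/31.5 - 1/24 = -0.00992 cm^-1, so d_i1 = -100.800 cm.
The intermediate image is virtual, 100.800 cm to the left of lens 1, so d_o2 = L - d_i1 = 20.5 - (-100.800) = 121.300 cm.
Lens 2: 1/d_i2 = 1/f_2 - 1/d_o2 = 1/6 - 1/(121.300) = 0.15842 cm^-1, so d_i2 = 6.312 cm.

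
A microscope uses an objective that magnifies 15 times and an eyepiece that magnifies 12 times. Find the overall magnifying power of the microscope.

180

The overall magnification of a compound microscope is the product of the objective and eyepiece magnifications:
M = M_obj x M_eye = 15 x 12 = 180.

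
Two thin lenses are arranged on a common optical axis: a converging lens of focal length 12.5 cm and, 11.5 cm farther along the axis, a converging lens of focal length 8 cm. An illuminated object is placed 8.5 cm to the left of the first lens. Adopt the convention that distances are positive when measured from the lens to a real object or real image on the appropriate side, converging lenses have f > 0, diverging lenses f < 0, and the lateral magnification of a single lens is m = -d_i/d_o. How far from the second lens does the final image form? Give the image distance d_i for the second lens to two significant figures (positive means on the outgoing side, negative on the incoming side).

First lens: d_i1 = 1/(1/12.5 - 1/8.5) = -26.563 cm.
With d_i1 < 0 the first image is virtual and lies on the object side; the object distance for lens 2 is d_o2 = 11.5 - (-26.563) = 38.062 cm.
Second lens: d_i2 = 1/(1/8 - 1/(38.062)) = 10.129 cm.

10 cm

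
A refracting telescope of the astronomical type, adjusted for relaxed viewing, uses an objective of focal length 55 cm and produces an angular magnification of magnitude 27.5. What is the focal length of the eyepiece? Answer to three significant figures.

|M| = f_obj/f_eye, so f_eye = f_obj/|M| = 55/27.5 = 2.000 cm.

2.00 cm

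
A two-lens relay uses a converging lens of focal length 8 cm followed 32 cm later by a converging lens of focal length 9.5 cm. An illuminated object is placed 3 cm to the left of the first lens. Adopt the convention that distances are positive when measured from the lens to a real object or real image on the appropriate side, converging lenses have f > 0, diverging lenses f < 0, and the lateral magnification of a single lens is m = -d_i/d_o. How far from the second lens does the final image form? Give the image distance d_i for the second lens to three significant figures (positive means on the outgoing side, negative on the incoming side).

12.8 cm

Lens 1: 1/d_i1 = 1/f_1 - 1/d_o1 = 1/8 - 1/3 = -0.20833 cm^-1, so d_i1 = -4.800 cm.
With d_i1 < 0 the first image is virtual and lies on the object side; the object distance for lens 2 is d_o2 = 32 - (-4.800) = 36.800 cm.
Lens 2: 1/d_i2 = 1/f_2 - 1/d_o2 = 1/9.5 - 1/(36.800) = 0.07809 cm^-1, so d_i2 = 12.806 cm.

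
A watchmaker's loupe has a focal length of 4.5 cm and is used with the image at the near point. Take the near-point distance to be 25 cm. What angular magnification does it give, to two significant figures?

M = 1 + D/f = 1 + 25/4.5 = 6.556.

6.6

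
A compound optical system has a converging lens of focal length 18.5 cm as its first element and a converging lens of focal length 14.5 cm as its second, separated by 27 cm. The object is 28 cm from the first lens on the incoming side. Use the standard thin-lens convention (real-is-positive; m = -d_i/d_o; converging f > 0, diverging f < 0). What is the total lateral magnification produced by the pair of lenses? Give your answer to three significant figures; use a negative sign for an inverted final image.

Lens 1: 1/d_i1 = 1/f_1 - 1/d_o1 = 1/18.5 - 1/28 = 0.01834 cm^-1, so d_i1 = 54.526 cm.
m_1 = -(54.526)/28 = -1.9474.
This image would form 54.526 cm past lens 1, i.e. 27.526 cm beyond lens 2, so it is a virtual object for lens 2: d_o2 = 27 - 54.526 = -27.526 cm.
Lens 2: 1/d_i2 = 1/f_2 - 1/d_o2 = 1/14.5 - 1/(-27.526) = 0.10529 cm^-1, so d_i2 = 9.497 cm.
m_2 = -(9.497)/(-27.526) = 0.3450.
Total m = m_1 x m_2 = (-1.9474)(0.3450) = -0.6719.

-0.672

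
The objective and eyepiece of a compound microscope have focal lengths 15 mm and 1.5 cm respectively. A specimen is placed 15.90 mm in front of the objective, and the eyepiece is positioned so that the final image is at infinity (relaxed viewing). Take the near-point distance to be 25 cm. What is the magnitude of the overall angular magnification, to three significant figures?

278

Convert to cm: f_obj = 15 mm = 1.5 cm; d_o = 15.90 mm = 1.59 cm.
Objective: 1/d_i = 1/f_obj - 1/d_o = 1/1.5 - 1/1.59 = 0.03774 cm^-1, so d_i = 26.500 cm.
m_obj = -d_i/d_o = -26.500/1.59 = -16.667.
Eyepiece angular magnification (image at infinity): M_eye = D/f_e = 25/1.5 = 16.667.
Overall M = m_obj x M_eye = (-16.667)(16.667) = -277.78.
|M| = 277.78.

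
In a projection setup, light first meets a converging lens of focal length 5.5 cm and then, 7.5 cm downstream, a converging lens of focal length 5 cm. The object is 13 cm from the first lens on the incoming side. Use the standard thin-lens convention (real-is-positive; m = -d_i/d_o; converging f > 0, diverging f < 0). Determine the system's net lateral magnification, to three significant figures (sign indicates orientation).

Applying the thin-lens equation to the first lens, 1/5.5 = 1/13 + 1/d_i1, which gives d_i1 = 9.533 cm.
Its lateral magnification is m_1 = -d_i1/d_o1 = -(9.533)/13 = -0.7333.
Since 9.533 cm > 7.5 cm, the first image lies past the second lens and serves as a virtual object: d_o2 = L - d_i1 = -2.033 cm.
Applying the thin-lens equation again with f_2 = 5 cm and d_o2 = -2.033 cm gives d_i2 = 1.445 cm.
m_2 = -(1.445)/(-2.033) = 0.7109.
Overall magnification: m = m_1 m_2 = -0.5213.

-0.521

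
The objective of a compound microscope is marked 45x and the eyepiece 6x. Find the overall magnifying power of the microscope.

The overall magnification of a compound microscope is the product of the objective and eyepiece magnifications:
M = M_obj x M_eye = 45 x 6 = 270.

270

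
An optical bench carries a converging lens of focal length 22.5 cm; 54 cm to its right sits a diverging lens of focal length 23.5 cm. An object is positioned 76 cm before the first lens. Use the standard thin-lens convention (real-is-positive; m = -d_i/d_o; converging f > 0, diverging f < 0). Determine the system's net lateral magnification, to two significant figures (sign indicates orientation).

Lens 1: 1/d_i1 = 1/f_1 - 1/d_o1 = 1/22.5 - 1/76 = 0.03129 cm^-1, so d_i1 = 31.963 cm.
m_1 = -(31.963)/76 = -0.4206.
The intermediate image is 31.963 cm to the right of lens 1, so d_o2 = L - d_i1 = 54 - 31.963 = 22.037 cm.
Lens 2: 1/d_i2 = 1/f_2 - 1/d_o2 = 1/(-23.5) - 1/(22.037) = -0.08793 cm^-1, so d_i2 = -11.373 cm.
m_2 = -(-11.373)/(22.037) = 0.5161.
Overall magnification: m = m_1 m_2 = -0.2170.

-0.22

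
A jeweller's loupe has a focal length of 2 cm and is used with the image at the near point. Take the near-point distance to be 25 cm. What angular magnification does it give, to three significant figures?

13.5

M = 1 + D/f = 1 + 25/2 = 13.500.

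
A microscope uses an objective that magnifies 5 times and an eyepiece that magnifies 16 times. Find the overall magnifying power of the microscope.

80

The overall magnification of a compound microscope is the product of the objective and eyepiece magnifications:
M = M_obj x M_eye = 5 x 16 = 80.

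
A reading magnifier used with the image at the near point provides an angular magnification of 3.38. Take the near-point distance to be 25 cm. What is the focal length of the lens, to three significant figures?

For the image at the near point, M = 1 + D/f.
f = D/(M - 1) = 25/(3.38 - 1) = 10.504 cm.

10.5 cm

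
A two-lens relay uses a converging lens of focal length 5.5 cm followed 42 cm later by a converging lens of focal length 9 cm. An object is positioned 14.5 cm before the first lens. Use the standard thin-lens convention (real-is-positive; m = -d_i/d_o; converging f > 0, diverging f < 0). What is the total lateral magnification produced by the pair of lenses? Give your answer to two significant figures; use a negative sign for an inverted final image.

Applying the thin-lens equation to the first lens, 1/5.5 = 1/14.5 + 1/d_i1, which gives d_i1 = 8.861 cm.
Its lateral magnification is m_1 = -d_i1/d_o1 = -(8.861)/14.5 = -0.6111.
Object distance for lens 2: d_o2 = 42 - 8.861 = 33.139 cm.
Applying the thin-lens equation again with f_2 = 9 cm and d_o2 = 33.139 cm gives d_i2 = 12.356 cm.
m_2 = -(12.356)/(33.139) = -0.3728.
Total m = m_1 x m_2 = (-0.6111)(-0.3728) = 0.2278.

0.23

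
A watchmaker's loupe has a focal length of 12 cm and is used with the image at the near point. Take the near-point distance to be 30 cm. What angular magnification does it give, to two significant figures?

M = 1 + D/f = 1 + 30/12 = 3.500.

3.5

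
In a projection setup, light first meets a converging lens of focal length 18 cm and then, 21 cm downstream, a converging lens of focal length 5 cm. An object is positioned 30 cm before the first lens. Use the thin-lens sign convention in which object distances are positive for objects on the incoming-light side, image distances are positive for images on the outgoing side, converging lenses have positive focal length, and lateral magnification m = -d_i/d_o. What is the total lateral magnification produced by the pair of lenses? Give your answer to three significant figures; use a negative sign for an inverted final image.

Lens 1: 1/d_i1 = 1/f_1 - 1/d_o1 = 1/18 - 1/30 = 0.02222 cm^-1, so d_i1 = 45.000 cm.
m_1 = -(45.000)/30 = -1.5000.
Since 45.000 cm > 21 cm, the first image lies past the second lens and serves as a virtual object: d_o2 = L - d_i1 = -24.000 cm.
Lens 2: 1/d_i2 = 1/f_2 - 1/d_o2 = 1/5 - 1/(-24.000) = 0.24167 cm^-1, so d_i2 = 4.138 cm.
m_2 = -(4.138)/(-24.000) = 0.1724.
Overall magnification: m = m_1 m_2 = -0.2586.

-0.259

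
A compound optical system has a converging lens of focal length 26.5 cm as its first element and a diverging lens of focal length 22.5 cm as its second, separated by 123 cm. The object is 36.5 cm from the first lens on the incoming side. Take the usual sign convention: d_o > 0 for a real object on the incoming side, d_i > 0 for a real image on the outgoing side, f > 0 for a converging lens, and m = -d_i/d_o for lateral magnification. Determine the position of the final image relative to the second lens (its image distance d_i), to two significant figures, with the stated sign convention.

Lens 1: 1/d_i1 = 1/f_1 - 1/d_o1 = 1/26.5 - 1/36.5 = 0.01034 cm^-1, so d_i1 = 96.725 cm.
Object distance for lens 2: d_o2 = 123 - 96.725 = 26.275 cm.
Lens 2: 1/d_i2 = 1/f_2 - 1/d_o2 = 1/(-22.5) - 1/(26.275) = -0.08250 cm^-1, so d_i2 = -12.121 cm.

-12 cm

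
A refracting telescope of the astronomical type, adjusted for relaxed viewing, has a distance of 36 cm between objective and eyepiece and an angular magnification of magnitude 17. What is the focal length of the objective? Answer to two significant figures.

34 cm

In normal adjustment the tube length equals f_obj + f_eye and |M| = f_obj/f_eye.
So f_obj = 17 f_eye and 17 f_eye + f_eye = 36 cm, giving f_eye = 36/18 = 2.000 cm and f_obj = 34.000 cm.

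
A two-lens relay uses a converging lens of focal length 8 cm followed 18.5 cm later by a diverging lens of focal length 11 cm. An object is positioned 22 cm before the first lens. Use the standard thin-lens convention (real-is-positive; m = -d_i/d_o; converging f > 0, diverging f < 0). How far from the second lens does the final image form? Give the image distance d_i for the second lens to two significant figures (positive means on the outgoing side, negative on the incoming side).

Applying the thin-lens equation to the first lens, 1/8 = 1/22 + 1/d_i1, which gives d_i1 = 12.571 cm.
Object distance for lens 2: d_o2 = 18.5 - 12.571 = 5.929 cm.
Applying the thin-lens equation again with f_2 = -11 cm and d_o2 = 5.929 cm gives d_i2 = -3.852 cm.

-3.9 cm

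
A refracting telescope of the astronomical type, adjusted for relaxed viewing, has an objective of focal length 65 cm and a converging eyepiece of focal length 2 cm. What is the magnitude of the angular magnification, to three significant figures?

32.5

|M| = f_obj/|f_eye| = 65/2 = 32.500.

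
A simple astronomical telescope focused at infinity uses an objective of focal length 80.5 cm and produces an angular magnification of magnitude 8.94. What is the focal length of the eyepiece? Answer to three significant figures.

9.00 cm

|M| = f_obj/f_eye, so f_eye = f_obj/|M| = 80.5/8.94 = 9.004 cm.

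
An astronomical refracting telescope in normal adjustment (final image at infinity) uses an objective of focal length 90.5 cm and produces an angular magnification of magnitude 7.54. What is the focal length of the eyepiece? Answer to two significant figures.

12 cm

|M| = f_obj/f_eye, so f_eye = f_obj/|M| = 90.5/7.54 = 12.003 cm.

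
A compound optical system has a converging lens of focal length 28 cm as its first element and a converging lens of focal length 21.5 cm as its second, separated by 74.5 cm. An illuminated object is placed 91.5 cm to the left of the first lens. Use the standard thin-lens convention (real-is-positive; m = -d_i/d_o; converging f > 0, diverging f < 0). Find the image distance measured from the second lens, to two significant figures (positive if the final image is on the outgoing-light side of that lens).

58 cm

Lens 1: 1/d_i1 = 1/f_1 - 1/d_o1 = 1/28 - 1/91.5 = 0.02479 cm^-1, so d_i1 = 40.346 cm.
Object distance for lens 2: d_o2 = 74.5 - 40.346 = 34.154 cm.
Lens 2: 1/d_i2 = 1/f_2 - 1/d_o2 = 1/21.5 - 1/(34.154) = 0.01723 cm^-1, so d_i2 = 58.031 cm.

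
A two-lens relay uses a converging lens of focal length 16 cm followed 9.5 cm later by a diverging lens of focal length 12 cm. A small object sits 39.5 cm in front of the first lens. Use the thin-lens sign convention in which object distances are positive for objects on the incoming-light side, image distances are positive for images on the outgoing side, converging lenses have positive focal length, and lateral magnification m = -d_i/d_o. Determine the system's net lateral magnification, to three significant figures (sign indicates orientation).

1.51

Lens 1: 1/d_i1 = 1/f_1 - 1/d_o1 = 1/16 - 1/39.5 = 0.03718 cm^-1, so d_i1 = 26.894 cm.
m_1 = -(26.894)/39.5 = -0.6809.
This image would form 26.894 cm past lens 1, i.e. 17.394 cm beyond lens 2, so it is a virtual object for lens 2: d_o2 = 9.5 - 26.894 = -17.394 cm.
Lens 2: 1/d_i2 = 1/f_2 - 1/d_o2 = 1/(-12) - 1/(-17.394) = -0.02584 cm^-1, so d_i2 = -38.698 cm.
m_2 = -(-38.698)/(-17.394) = -2.2249.
Total m = m_1 x m_2 = (-0.6809)(-2.2249) = 1.5148.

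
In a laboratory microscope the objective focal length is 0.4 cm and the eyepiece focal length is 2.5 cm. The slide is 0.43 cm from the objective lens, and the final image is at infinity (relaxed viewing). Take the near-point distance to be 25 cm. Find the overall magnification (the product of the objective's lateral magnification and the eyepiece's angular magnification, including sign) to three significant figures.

-133

Objective: 1/d_i = 1/f_obj - 1/d_o = 1/0.4 - 1/0.43 = 0.17442 cm^-1, so d_i = 5.733 cm.
m_obj = -d_i/d_o = -5.733/0.43 = -13.333.
Eyepiece angular magnification (image at infinity): M_eye = D/f_e = 25/2.5 = 10.000.
Overall M = m_obj x M_eye = (-13.333)(10.000) = -133.33.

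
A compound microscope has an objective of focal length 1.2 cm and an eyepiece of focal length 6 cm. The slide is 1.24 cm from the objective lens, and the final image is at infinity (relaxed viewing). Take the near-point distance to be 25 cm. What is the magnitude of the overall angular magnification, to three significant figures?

125

Objective: 1/d_i = 1/f_obj - 1/d_o = 1/1.2 - 1/1.24 = 0.02688 cm^-1, so d_i = 37.200 cm.
m_obj = -d_i/d_o = -37.200/1.24 = -30.000.
Eyepiece angular magnification (image at infinity): M_eye = D/f_e = 25/6 = 4.167.
Overall M = m_obj x M_eye = (-30.000)(4.167) = -125.00.
|M| = 125.00.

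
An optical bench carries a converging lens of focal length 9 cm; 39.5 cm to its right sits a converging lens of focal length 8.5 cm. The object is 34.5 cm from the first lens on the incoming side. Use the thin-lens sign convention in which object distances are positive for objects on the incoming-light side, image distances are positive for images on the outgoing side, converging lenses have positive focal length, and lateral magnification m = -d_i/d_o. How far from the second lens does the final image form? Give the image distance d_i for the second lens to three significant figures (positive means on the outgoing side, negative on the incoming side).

First lens: d_i1 = 1/(1/9 - 1/34.5) = 12.176 cm.
Object distance for lens 2: d_o2 = 39.5 - 12.176 = 27.324 cm.
Second lens: d_i2 = 1/(1/8.5 - 1/(27.324)) = 12.338 cm.

12.3 cm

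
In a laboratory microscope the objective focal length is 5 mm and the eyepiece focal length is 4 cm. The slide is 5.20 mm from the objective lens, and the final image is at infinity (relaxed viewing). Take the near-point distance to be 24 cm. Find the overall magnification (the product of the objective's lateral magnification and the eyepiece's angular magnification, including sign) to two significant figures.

-150

Convert to cm: f_obj = 5 mm = 0.5 cm; d_o = 5.20 mm = 0.52 cm.
Objective: 1/d_i = 1/f_obj - 1/d_o = 1/0.5 - 1/0.52 = 0.07692 cm^-1, so d_i = 13.000 cm.
m_obj = -d_i/d_o = -13.000/0.52 = -25.000.
Eyepiece angular magnification (image at infinity): M_eye = D/f_e = 24/4 = 6.000.
Overall M = m_obj x M_eye = (-25.000)(6.000) = -150.00.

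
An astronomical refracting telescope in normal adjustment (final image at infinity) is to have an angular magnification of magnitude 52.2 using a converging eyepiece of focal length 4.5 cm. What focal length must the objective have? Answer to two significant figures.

|M| = f_obj/|f_eye|, so f_obj = |M| x |f_eye| = 52.2 x 4.5 = 234.900 cm.

230 cm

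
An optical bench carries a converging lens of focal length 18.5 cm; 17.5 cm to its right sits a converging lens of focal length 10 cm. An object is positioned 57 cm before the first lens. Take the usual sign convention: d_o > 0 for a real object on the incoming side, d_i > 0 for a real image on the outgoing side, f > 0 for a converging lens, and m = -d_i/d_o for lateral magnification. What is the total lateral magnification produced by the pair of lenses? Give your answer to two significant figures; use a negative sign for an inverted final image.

-0.24

First lens: d_i1 = 1/(1/18.5 - 1/57) = 27.390 cm.
m_1 = -(27.390)/57 = -0.4805.
This image would form 27.390 cm past lens 1, i.e. 9.890 cm beyond lens 2, so it is a virtual object for lens 2: d_o2 = 17.5 - 27.390 = -9.890 cm.
Second lens: d_i2 = 1/(1/10 - 1/(-9.890)) = 4.972 cm.
m_2 = -(4.972)/(-9.890) = 0.5028.
The system's lateral magnification is m_1 m_2 = (-0.4805)(0.5028) = -0.2416.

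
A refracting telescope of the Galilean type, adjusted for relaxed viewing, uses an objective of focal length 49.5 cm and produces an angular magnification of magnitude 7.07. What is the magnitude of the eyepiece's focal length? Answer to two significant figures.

|M| = f_obj/|f_eye|, so |f_eye| = f_obj/|M| = 49.5/7.07 = 7.001 cm.
(The eyepiece is diverging, so its signed focal length is -7.001 cm.)

7.0 cm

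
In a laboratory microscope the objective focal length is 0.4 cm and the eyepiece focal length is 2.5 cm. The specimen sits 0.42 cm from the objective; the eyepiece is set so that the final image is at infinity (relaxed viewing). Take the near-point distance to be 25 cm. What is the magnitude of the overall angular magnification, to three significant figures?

Objective: 1/d_i = 1/f_obj - 1/d_o = 1/0.4 - 1/0.42 = 0.11905 cm^-1, so d_i = 8.400 cm.
m_obj = -d_i/d_o = -8.400/0.42 = -20.000.
Eyepiece angular magnification (image at infinity): M_eye = D/f_e = 25/2.5 = 10.000.
Overall M = m_obj x M_eye = (-20.000)(10.000) = -200.00.
|M| = 200.00.

200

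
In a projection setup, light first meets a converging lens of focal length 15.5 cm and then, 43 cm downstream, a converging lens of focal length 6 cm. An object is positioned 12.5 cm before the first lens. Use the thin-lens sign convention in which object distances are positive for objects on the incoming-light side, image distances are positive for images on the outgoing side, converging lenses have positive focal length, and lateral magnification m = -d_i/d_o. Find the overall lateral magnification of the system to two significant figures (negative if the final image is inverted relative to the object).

Applying the thin-lens equation to the first lens, 1/15.5 = 1/12.5 + 1/d_i1, which gives d_i1 = -64.583 cm.
Its lateral magnification is m_1 = -d_i1/d_o1 = -(-64.583)/12.5 = 5.1667.
With d_i1 < 0 the first image is virtual and lies on the object side; the object distance for lens 2 is d_o2 = 43 - (-64.583) = 107.583 cm.
Applying the thin-lens equation again with f_2 = 6 cm and d_o2 = 107.583 cm gives d_i2 = 6.354 cm.
m_2 = -(6.354)/(107.583) = -0.0591.
Total m = m_1 x m_2 = (5.1667)(-0.0591) = -0.3052.

-0.31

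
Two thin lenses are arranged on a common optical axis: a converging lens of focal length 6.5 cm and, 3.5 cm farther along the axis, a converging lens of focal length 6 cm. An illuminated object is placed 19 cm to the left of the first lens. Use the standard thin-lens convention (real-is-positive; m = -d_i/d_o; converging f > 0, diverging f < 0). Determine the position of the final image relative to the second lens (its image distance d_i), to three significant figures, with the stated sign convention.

3.09 cm

Applying the thin-lens equation to the first lens, 1/6.5 = 1/19 + 1/d_i1, which gives d_i1 = 9.880 cm.
This image would form 9.880 cm past lens 1, i.e. 6.380 cm beyond lens 2, so it is a virtual object for lens 2: d_o2 = 3.5 - 9.880 = -6.380 cm.
Applying the thin-lens equation again with f_2 = 6 cm and d_o2 = -6.380 cm gives d_i2 = 3.092 cm.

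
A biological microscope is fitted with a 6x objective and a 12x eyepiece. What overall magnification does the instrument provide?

The overall magnification of a compound microscope is the product of the objective and eyepiece magnifications:
M = M_obj x M_eye = 6 x 12 = 72.

72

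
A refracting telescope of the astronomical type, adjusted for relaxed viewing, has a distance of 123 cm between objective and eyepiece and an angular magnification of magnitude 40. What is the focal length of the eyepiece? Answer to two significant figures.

In normal adjustment the tube length equals f_obj + f_eye and |M| = f_obj/f_eye.
So f_obj = 40 f_eye and 40 f_eye + f_eye = 123 cm, giving f_eye = 123/41 = 3.000 cm and f_obj = 120.000 cm.

3.0 cm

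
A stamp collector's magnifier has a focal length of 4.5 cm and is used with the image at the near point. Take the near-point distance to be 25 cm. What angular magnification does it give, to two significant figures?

6.6

M = 1 + D/f = 1 + 25/4.5 = 6.556.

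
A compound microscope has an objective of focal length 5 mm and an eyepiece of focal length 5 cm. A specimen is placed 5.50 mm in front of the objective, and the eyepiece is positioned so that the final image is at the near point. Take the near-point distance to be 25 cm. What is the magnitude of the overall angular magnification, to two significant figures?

60

Convert to cm: f_obj = 5 mm = 0.5 cm; d_o = 5.50 mm = 0.55 cm.
Objective: 1/d_i = 1/f_obj - 1/d_o = 1/0.5 - 1/0.55 = 0.18182 cm^-1, so d_i = 5.500 cm.
m_obj = -d_i/d_o = -5.500/0.55 = -10.000.
Eyepiece angular magnification (image at near point): M_eye = 1 + D/f_e = 1 + 25/5 = 6.000.
Overall M = m_obj x M_eye = (-10.000)(6.000) = -60.00.
|M| = 60.00.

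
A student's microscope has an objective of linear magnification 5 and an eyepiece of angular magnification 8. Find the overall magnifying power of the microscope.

40

The overall magnification of a compound microscope is the product of the objective and eyepiece magnifications:
M = M_obj x M_eye = 5 x 8 = 40.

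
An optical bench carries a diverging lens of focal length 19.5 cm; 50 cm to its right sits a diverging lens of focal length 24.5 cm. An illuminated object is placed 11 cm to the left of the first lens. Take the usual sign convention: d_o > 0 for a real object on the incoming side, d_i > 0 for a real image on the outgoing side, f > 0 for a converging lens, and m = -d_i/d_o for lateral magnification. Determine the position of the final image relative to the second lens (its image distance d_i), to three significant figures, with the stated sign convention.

Applying the thin-lens equation to the first lens, 1/(-19.5) = 1/11 + 1/d_i1, which gives d_i1 = -7.033 cm.
With d_i1 < 0 the first image is virtual and lies on the object side; the object distance for lens 2 is d_o2 = 50 - (-7.033) = 57.033 cm.
Applying the thin-lens equation again with f_2 = -24.5 cm and d_o2 = 57.033 cm gives d_i2 = -17.138 cm.

-17.1 cm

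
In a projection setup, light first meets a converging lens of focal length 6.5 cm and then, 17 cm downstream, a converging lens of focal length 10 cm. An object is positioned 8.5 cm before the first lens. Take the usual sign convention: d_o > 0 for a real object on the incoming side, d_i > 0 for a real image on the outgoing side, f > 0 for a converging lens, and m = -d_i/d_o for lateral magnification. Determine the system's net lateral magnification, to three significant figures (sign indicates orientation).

-1.58

First lens: d_i1 = 1/(1/6.5 - 1/8.5) = 27.625 cm.
m_1 = -(27.625)/8.5 = -3.2500.
This image would form 27.625 cm past lens 1, i.e. 10.625 cm beyond lens 2, so it is a virtual object for lens 2: d_o2 = 17 - 27.625 = -10.625 cm.
Second lens: d_i2 = 1/(1/10 - 1/(-10.625)) = 5.152 cm.
m_2 = -(5.152)/(-10.625) = 0.4848.
Overall magnification: m = m_1 m_2 = -1.5758.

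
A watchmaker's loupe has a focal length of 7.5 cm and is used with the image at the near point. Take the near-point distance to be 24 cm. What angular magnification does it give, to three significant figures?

M = 1 + D/f = 1 + 24/7.5 = 4.200.

4.20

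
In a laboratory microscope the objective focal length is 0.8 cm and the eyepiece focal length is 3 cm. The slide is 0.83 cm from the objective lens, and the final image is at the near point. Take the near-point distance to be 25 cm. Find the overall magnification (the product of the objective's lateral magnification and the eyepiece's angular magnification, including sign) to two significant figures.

-250

Objective: 1/d_i = 1/f_obj - 1/d_o = 1/0.8 - 1/0.83 = 0.04518 cm^-1, so d_i = 22.133 cm.
m_obj = -d_i/d_o = -22.133/0.83 = -26.667.
Eyepiece angular magnification (image at near point): M_eye = 1 + D/f_e = 1 + 25/3 = 9.333.
Overall M = m_obj x M_eye = (-26.667)(9.333) = -248.89.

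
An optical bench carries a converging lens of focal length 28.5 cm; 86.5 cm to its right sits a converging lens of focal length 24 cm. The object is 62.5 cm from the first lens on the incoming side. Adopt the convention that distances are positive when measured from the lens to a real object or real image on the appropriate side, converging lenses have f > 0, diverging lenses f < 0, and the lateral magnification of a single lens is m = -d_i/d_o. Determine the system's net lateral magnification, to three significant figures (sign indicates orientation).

Applying the thin-lens equation to the first lens, 1/28.5 = 1/62.5 + 1/d_i1, which gives d_i1 = 52.390 cm.
Its lateral magnification is m_1 = -d_i1/d_o1 = -(52.390)/62.5 = -0.8382.
The intermediate image is 52.390 cm to the right of lens 1, so d_o2 = L - d_i1 = 86.5 - 52.390 = 34.110 cm.
Applying the thin-lens equation again with f_2 = 24 cm and d_o2 = 34.110 cm gives d_i2 = 80.972 cm.
m_2 = -(80.972)/(34.110) = -2.3738.
Total m = m_1 x m_2 = (-0.8382)(-2.3738) = 1.9898.

1.99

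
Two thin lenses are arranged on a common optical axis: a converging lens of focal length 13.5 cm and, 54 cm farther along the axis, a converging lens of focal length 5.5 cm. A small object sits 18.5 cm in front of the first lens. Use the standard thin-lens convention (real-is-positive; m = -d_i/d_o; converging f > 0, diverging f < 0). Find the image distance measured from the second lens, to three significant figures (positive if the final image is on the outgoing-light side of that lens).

Applying the thin-lens equation to the first lens, 1/13.5 = 1/18.5 + 1/d_i1, which gives d_i1 = 49.950 cm.
That image sits 4.050 cm in front of the second lens, so d_o2 = 4.050 cm.
Applying the thin-lens equation again with f_2 = 5.5 cm and d_o2 = 4.050 cm gives d_i2 = -15.362 cm.

-15.4 cm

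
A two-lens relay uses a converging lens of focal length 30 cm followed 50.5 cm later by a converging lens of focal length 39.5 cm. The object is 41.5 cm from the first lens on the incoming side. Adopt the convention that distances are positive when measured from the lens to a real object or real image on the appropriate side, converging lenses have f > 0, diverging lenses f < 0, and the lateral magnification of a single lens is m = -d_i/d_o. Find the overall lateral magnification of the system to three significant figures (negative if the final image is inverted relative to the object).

-1.06

Applying the thin-lens equation to the first lens, 1/30 = 1/41.5 + 1/d_i1, which gives d_i1 = 108.261 cm.
Its lateral magnification is m_1 = -d_i1/d_o1 = -(108.261)/41.5 = -2.6087.
This image would form 108.261 cm past lens 1, i.e. 57.761 cm beyond lens 2, so it is a virtual object for lens 2: d_o2 = 50.5 - 108.261 = -57.761 cm.
Applying the thin-lens equation again with f_2 = 39.5 cm and d_o2 = -57.761 cm gives d_i2 = 23.458 cm.
m_2 = -(23.458)/(-57.761) = 0.4061.
Total m = m_1 x m_2 = (-2.6087)(0.4061) = -1.0595.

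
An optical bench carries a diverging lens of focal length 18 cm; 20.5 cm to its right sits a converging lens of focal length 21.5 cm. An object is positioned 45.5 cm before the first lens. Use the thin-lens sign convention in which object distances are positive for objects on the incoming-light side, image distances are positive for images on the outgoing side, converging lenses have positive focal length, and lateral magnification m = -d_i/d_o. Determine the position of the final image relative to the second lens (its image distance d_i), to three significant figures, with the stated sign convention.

First lens: d_i1 = 1/(1/(-18) - 1/45.5) = -12.898 cm.
With d_i1 < 0 the first image is virtual and lies on the object side; the object distance for lens 2 is d_o2 = 20.5 - (-12.898) = 33.398 cm.
Second lens: d_i2 = 1/(1/21.5 - 1/(33.398)) = 60.352 cm.

60.4 cm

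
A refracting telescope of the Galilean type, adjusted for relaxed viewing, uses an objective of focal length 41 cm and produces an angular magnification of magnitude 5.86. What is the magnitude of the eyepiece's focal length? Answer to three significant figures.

|M| = f_obj/|f_eye|, so |f_eye| = f_obj/|M| = 41/5.86 = 6.997 cm.
(The eyepiece is diverging, so its signed focal length is -6.997 cm.)

7.00 cm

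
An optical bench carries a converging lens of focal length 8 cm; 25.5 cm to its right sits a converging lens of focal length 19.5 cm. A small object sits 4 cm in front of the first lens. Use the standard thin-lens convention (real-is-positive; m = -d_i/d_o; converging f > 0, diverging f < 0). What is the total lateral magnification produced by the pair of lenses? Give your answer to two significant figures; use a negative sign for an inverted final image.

-2.8

First lens: d_i1 = 1/(1/8 - 1/4) = -8.000 cm.
m_1 = -(-8.000)/4 = 2.0000.
The intermediate image is virtual, 8.000 cm to the left of lens 1, so d_o2 = L - d_i1 = 25.5 - (-8.000) = 33.500 cm.
Second lens: d_i2 = 1/(1/19.5 - 1/(33.500)) = 46.661 cm.
m_2 = -(46.661)/(33.500) = -1.3929.
Total m = m_1 x m_2 = (2.0000)(-1.3929) = -2.7857.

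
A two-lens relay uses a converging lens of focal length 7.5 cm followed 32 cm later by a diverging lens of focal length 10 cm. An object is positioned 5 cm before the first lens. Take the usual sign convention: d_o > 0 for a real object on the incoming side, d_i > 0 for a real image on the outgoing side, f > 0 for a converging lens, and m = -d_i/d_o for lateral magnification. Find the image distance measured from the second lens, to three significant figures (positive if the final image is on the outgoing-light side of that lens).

-8.25 cm

Applying the thin-lens equation to the first lens, 1/7.5 = 1/5 + 1/d_i1, which gives d_i1 = -15.000 cm.
With d_i1 < 0 the first image is virtual and lies on the object side; the object distance for lens 2 is d_o2 = 32 - (-15.000) = 47.000 cm.
Applying the thin-lens equation again with f_2 = -10 cm and d_o2 = 47.000 cm gives d_i2 = -8.246 cm.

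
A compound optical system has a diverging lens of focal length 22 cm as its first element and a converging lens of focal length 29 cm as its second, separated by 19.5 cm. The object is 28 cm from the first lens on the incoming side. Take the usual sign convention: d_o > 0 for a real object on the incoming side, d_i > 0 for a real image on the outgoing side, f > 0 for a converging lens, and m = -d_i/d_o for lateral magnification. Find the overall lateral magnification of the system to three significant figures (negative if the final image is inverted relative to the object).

First lens: d_i1 = 1/(1/(-22) - 1/28) = -12.320 cm.
m_1 = -(-12.320)/28 = 0.4400.
The intermediate image is virtual, 12.320 cm to the left of lens 1, so d_o2 = L - d_i1 = 19.5 - (-12.320) = 31.820 cm.
Second lens: d_i2 = 1/(1/29 - 1/(31.820)) = 327.227 cm.
m_2 = -(327.227)/(31.820) = -10.2837.
Overall magnification: m = m_1 m_2 = -4.5248.

-4.52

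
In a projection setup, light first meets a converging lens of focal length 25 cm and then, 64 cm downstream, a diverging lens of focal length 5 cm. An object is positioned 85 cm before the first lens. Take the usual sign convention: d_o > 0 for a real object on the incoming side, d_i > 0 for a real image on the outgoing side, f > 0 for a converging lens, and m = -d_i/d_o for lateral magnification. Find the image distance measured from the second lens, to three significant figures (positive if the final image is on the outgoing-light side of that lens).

-4.26 cm

Applying the thin-lens equation to the first lens, 1/25 = 1/85 + 1/d_i1, which gives d_i1 = 35.417 cm.
Object distance for lens 2: d_o2 = 64 - 35.417 = 28.583 cm.
Applying the thin-lens equation again with f_2 = -5 cm and d_o2 = 28.583 cm gives d_i2 = -4.256 cm.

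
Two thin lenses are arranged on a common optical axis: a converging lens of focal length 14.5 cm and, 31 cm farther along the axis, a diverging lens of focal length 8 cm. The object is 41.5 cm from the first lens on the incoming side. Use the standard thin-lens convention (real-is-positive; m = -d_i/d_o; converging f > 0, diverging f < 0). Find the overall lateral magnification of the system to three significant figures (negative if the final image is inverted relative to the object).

-0.257

Applying the thin-lens equation to the first lens, 1/14.5 = 1/41.5 + 1/d_i1, which gives d_i1 = 22.287 cm.
Its lateral magnification is m_1 = -d_i1/d_o1 = -(22.287)/41.5 = -0.5370.
The intermediate image is 22.287 cm to the right of lens 1, so d_o2 = L - d_i1 = 31 - 22.287 = 8.713 cm.
Applying the thin-lens equation again with f_2 = -8 cm and d_o2 = 8.713 cm gives d_i2 = -4.171 cm.
m_2 = -(-4.171)/(8.713) = 0.4787.
Overall magnification: m = m_1 m_2 = -0.2571.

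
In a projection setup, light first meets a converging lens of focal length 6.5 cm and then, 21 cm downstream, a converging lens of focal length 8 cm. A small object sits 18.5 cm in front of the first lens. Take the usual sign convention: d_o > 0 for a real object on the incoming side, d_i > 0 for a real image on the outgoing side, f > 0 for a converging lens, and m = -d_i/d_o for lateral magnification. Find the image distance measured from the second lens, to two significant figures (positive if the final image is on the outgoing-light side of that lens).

First lens: d_i1 = 1/(1/6.5 - 1/18.5) = 10.021 cm.
Object distance for lens 2: d_o2 = 21 - 10.021 = 10.979 cm.
Second lens: d_i2 = 1/(1/8 - 1/(10.979)) = 29.483 cm.

29 cm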